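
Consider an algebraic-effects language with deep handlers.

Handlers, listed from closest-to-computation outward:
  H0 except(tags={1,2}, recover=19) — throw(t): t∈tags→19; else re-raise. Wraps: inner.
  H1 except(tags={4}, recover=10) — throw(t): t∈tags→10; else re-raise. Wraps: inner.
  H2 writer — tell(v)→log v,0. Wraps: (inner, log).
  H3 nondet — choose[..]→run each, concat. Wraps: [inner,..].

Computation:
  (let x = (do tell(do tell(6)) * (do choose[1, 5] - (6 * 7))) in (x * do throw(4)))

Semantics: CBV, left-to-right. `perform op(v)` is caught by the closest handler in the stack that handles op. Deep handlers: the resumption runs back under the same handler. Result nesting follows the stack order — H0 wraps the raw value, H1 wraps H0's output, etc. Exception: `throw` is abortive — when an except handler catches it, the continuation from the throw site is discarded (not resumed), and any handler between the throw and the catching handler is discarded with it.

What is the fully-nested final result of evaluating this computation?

Answer: [(10, (6, 0)), (10, (6, 0))]

Evaluation trace:
tell(6) @ H2 ⇒ log+=6
tell(0) @ H2 ⇒ log+=0
choose[1, 5] @ H3
  branch[0] choose=1:
    throw(4) @ H0 re-raised
    throw(4) @ H1 caught ⇒ 10
    H2 returns (10, (6, 0))
    H3 returns [(10, (6, 0))]
  branch[1] choose=5:
    throw(4) @ H0 re-raised
    throw(4) @ H1 caught ⇒ 10
    H2 returns (10, (6, 0))
    H3 returns [(10, (6, 0))]
= [(10, (6, 0)), (10, (6, 0))]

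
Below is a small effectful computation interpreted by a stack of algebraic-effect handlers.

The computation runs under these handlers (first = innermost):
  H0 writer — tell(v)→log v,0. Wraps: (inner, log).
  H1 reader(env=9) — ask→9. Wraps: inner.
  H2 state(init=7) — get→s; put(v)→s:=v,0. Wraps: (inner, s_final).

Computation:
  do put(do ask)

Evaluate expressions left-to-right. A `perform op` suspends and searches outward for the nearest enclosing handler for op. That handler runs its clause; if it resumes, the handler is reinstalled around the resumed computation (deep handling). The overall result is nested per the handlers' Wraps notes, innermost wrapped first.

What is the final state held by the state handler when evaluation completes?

Step-by-step:
ask @ H1 ⇒ 9
put(9) @ H2 ⇒ s:=9
H0 returns (0, ())
H1 returns (0, ())
H2 returns ((0, ()), 9)
= ((0, ()), 9)

Answer: 9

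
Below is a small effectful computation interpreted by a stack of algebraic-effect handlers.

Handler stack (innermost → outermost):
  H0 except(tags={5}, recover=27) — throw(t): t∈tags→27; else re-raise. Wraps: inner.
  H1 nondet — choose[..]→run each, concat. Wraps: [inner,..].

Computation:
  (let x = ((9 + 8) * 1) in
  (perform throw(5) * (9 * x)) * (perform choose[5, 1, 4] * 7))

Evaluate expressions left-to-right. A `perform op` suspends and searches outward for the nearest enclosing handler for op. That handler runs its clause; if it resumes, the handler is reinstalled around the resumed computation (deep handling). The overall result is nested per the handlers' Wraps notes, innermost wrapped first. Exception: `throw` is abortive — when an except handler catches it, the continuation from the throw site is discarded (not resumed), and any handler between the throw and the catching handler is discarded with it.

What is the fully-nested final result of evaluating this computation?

Answer: [27]

Evaluation trace:
throw(5) @ H0 caught ⇒ 27
H1 returns [27]
= [27]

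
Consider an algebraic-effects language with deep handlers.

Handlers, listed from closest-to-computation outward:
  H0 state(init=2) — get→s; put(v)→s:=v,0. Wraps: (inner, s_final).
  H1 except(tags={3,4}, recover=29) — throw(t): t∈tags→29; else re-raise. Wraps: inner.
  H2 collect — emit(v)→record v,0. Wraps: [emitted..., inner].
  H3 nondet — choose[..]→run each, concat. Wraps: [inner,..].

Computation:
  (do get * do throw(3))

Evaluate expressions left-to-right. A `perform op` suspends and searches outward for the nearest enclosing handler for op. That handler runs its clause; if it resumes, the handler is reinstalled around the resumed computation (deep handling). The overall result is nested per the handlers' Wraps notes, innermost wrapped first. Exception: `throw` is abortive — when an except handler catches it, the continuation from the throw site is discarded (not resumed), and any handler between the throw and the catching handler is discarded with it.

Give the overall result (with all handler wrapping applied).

Evaluation trace:
get @ H0 ⇒ 2
throw(3) @ H1 caught ⇒ 29
H2 returns [29]
H3 returns [[29]]
= [[29]]

Answer: [[29]]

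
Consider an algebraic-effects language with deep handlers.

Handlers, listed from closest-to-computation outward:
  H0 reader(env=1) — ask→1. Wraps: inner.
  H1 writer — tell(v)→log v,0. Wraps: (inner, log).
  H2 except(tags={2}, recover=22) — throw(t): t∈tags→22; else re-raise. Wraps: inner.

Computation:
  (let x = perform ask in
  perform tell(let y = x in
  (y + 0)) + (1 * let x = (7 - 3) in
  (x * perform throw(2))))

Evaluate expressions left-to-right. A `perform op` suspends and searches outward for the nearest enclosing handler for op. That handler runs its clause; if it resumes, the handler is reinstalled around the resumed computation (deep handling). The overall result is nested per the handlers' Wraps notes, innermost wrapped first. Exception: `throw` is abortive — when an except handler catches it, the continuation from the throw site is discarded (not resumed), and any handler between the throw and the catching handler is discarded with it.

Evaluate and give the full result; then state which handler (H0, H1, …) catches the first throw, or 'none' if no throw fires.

Working:
ask @ H0 ⇒ 1
tell(1) @ H1 ⇒ log+=1
throw(2) @ H2 caught ⇒ 22
= 22

Answer: 22 ; first throw caught by: H2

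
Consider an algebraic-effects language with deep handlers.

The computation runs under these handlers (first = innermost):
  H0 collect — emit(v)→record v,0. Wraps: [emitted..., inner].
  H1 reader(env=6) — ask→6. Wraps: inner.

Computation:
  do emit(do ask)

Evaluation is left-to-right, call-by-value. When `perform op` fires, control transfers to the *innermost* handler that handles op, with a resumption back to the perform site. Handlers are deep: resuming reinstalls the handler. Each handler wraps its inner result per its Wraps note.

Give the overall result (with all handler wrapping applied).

Evaluation trace:
ask @ H1 ⇒ 6
emit(6) @ H0 ⇒ out+=6
H0 returns [6, 0]
H1 returns [6, 0]
= [6, 0]

Answer: [6, 0]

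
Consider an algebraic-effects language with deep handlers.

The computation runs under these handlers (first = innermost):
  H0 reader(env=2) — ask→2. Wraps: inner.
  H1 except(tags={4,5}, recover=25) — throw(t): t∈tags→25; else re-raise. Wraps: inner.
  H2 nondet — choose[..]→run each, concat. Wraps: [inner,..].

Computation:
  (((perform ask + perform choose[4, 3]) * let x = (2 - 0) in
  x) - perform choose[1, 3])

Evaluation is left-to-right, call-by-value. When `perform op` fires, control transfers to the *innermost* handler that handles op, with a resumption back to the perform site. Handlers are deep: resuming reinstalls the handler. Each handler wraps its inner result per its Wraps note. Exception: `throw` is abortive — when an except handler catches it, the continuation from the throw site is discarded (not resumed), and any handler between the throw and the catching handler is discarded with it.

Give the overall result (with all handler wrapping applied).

Step-by-step:
ask @ H0 ⇒ 2
choose[4, 3] @ H2
  branch[0] choose=4:
    choose[1, 3] @ H2
      branch[0] choose=1:
        H0 returns 11
        H1 returns 11
        H2 returns [11]
      branch[1] choose=3:
        H0 returns 9
        H1 returns 9
        H2 returns [9]
  branch[1] choose=3:
    choose[1, 3] @ H2
      branch[0] choose=1:
        H0 returns 9
        H1 returns 9
        H2 returns [9]
      branch[1] choose=3:
        H0 returns 7
        H1 returns 7
        H2 returns [7]
= [11, 9, 9, 7]

Answer: [11, 9, 9, 7]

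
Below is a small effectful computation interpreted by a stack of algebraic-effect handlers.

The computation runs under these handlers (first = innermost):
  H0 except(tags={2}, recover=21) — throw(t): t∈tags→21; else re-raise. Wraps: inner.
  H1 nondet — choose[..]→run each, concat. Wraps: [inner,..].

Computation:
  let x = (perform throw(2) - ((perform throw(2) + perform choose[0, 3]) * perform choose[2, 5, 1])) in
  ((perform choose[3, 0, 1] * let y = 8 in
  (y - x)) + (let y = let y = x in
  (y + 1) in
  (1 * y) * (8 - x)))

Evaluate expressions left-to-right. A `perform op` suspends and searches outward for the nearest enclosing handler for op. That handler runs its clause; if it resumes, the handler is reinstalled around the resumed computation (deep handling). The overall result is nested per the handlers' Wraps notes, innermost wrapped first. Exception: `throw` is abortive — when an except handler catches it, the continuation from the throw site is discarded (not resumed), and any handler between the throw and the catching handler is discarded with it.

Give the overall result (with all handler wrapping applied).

Working:
throw(2) @ H0 caught ⇒ 21
H1 returns [21]
= [21]

Answer: [21]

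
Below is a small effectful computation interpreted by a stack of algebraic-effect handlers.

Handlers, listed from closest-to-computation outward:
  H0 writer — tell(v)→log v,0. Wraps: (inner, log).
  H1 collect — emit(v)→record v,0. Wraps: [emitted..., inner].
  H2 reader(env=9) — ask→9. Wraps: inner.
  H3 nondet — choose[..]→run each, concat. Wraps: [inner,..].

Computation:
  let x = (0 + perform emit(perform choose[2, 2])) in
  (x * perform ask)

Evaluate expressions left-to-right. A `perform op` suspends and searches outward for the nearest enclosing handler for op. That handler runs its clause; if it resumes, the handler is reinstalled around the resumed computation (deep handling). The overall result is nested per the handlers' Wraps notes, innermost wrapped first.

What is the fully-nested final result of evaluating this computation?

Answer: [[2, (0, ())], [2, (0, ())]]

Working:
choose[2, 2] @ H3
  branch[0] choose=2:
    emit(2) @ H1 ⇒ out+=2
    ask @ H2 ⇒ 9
    H0 returns (0, ())
    H1 returns [2, (0, ())]
    H2 returns [2, (0, ())]
    H3 returns [[2, (0, ())]]
  branch[1] choose=2:
    emit(2) @ H1 ⇒ out+=2
    ask @ H2 ⇒ 9
    H0 returns (0, ())
    H1 returns [2, (0, ())]
    H2 returns [2, (0, ())]
    H3 returns [[2, (0, ())]]
= [[2, (0, ())], [2, (0, ())]]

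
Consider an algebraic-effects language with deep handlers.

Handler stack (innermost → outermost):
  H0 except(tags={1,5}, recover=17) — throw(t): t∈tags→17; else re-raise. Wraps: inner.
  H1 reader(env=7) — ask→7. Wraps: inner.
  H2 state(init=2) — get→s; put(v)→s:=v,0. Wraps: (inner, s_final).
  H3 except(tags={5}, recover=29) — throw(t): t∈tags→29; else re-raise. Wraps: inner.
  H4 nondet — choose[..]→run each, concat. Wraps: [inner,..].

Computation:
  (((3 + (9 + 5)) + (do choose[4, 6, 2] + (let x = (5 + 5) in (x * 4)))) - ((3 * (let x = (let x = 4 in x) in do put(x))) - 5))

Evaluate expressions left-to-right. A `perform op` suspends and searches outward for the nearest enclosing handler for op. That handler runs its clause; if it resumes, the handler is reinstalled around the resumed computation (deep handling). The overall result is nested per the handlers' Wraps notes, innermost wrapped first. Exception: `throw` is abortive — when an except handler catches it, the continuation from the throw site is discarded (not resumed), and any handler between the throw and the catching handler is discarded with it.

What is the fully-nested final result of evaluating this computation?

Answer: [(66, 4), (68, 4), (64, 4)]

Working:
choose[4, 6, 2] @ H4
  branch[0] choose=4:
    put(4) @ H2 ⇒ s:=4
    H0 returns 66
    H1 returns 66
    H2 returns (66, 4)
    H3 returns (66, 4)
    H4 returns [(66, 4)]
  branch[1] choose=6:
    put(4) @ H2 ⇒ s:=4
    H0 returns 68
    H1 returns 68
    H2 returns (68, 4)
    H3 returns (68, 4)
    H4 returns [(68, 4)]
  branch[2] choose=2:
    put(4) @ H2 ⇒ s:=4
    H0 returns 64
    H1 returns 64
    H2 returns (64, 4)
    H3 returns (64, 4)
    H4 returns [(64, 4)]
= [(66, 4), (68, 4), (64, 4)]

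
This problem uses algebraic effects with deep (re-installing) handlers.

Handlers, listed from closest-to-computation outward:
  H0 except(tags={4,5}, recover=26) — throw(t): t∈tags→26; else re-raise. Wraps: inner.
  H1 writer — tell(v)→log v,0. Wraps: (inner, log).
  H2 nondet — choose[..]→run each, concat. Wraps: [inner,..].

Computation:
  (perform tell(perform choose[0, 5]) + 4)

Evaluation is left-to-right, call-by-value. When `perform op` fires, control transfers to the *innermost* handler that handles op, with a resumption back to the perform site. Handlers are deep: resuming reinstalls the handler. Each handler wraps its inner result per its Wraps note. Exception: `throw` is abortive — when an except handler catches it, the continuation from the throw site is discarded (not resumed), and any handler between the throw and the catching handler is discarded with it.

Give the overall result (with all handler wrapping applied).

Working:
choose[0, 5] @ H2
  branch[0] choose=0:
    tell(0) @ H1 ⇒ log+=0
    H0 returns 4
    H1 returns (4, (0))
    H2 returns [(4, (0))]
  branch[1] choose=5:
    tell(5) @ H1 ⇒ log+=5
    H0 returns 4
    H1 returns (4, (5))
    H2 returns [(4, (5))]
= [(4, (0)), (4, (5))]

Answer: [(4, (0)), (4, (5))]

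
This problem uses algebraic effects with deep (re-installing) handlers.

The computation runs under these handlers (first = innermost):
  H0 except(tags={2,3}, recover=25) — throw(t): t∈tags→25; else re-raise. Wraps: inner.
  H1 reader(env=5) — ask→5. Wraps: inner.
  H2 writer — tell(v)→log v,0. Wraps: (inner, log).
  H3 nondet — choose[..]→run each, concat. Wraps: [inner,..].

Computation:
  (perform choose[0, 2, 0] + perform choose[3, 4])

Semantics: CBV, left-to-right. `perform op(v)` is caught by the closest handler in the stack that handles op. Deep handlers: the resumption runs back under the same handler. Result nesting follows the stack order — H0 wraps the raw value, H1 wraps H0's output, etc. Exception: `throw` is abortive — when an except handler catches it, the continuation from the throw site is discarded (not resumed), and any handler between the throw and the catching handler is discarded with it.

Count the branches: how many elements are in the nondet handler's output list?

Evaluation trace:
choose[0, 2, 0] @ H3
  branch[0] choose=0:
    choose[3, 4] @ H3
      branch[0] choose=3:
        H0 returns 3
        H1 returns 3
        H2 returns (3, ())
        H3 returns [(3, ())]
      branch[1] choose=4:
        H0 returns 4
        H1 returns 4
        H2 returns (4, ())
        H3 returns [(4, ())]
  branch[1] choose=2:
    choose[3, 4] @ H3
      branch[0] choose=3:
        H0 returns 5
        H1 returns 5
        H2 returns (5, ())
        H3 returns [(5, ())]
      branch[1] choose=4:
        H0 returns 6
        H1 returns 6
        H2 returns (6, ())
        H3 returns [(6, ())]
  branch[2] choose=0:
    choose[3, 4] @ H3
      branch[0] choose=3:
        H0 returns 3
        H1 returns 3
        H2 returns (3, ())
        H3 returns [(3, ())]
      branch[1] choose=4:
        H0 returns 4
        H1 returns 4
        H2 returns (4, ())
        H3 returns [(4, ())]
= [(3, ()), (4, ()), (5, ()), (6, ()), (3, ()), (4, ())]

Answer: 6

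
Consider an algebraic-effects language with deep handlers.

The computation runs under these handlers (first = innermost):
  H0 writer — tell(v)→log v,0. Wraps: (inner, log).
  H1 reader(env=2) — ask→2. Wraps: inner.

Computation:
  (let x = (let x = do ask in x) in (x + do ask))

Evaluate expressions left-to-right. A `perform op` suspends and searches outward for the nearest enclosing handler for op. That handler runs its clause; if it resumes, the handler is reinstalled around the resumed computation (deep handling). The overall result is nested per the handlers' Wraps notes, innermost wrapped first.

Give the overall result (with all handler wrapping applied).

Step-by-step:
ask @ H1 ⇒ 2
ask @ H1 ⇒ 2
H0 returns (4, ())
H1 returns (4, ())
= (4, ())

Answer: (4, ())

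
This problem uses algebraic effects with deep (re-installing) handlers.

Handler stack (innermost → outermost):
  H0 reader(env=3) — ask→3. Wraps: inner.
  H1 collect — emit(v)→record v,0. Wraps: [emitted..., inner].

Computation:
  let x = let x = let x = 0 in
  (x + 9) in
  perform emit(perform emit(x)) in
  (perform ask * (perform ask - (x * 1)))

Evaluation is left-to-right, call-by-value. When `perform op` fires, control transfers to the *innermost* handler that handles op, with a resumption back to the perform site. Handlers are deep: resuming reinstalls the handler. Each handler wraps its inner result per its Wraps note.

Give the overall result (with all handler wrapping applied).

Evaluation trace:
emit(9) @ H1 ⇒ out+=9
emit(0) @ H1 ⇒ out+=0
ask @ H0 ⇒ 3
ask @ H0 ⇒ 3
H0 returns 9
H1 returns [9, 0, 9]
= [9, 0, 9]

Answer: [9, 0, 9]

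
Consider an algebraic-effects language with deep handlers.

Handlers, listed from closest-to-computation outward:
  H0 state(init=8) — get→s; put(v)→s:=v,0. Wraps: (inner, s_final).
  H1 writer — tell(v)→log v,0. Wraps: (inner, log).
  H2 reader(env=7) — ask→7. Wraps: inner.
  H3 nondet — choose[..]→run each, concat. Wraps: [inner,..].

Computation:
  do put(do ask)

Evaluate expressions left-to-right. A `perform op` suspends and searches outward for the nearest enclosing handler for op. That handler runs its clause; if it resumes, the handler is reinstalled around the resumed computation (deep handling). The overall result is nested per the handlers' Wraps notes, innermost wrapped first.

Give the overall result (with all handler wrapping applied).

Working:
ask @ H2 ⇒ 7
put(7) @ H0 ⇒ s:=7
H0 returns (0, 7)
H1 returns ((0, 7), ())
H2 returns ((0, 7), ())
H3 returns [((0, 7), ())]
= [((0, 7), ())]

Answer: [((0, 7), ())]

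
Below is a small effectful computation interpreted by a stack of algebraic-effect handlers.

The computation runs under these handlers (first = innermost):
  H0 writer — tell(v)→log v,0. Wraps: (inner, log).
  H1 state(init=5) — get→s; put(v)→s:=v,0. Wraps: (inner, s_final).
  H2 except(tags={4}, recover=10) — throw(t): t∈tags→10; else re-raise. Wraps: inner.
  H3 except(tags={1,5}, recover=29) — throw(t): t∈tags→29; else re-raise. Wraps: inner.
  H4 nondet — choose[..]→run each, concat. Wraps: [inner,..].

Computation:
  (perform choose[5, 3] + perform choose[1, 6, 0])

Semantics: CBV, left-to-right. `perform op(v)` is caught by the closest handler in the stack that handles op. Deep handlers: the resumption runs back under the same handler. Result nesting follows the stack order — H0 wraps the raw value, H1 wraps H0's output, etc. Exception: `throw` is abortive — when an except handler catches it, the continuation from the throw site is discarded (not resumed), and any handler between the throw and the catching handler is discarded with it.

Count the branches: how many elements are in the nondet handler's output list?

Evaluation trace:
choose[5, 3] @ H4
  branch[0] choose=5:
    choose[1, 6, 0] @ H4
      branch[0] choose=1:
        H0 returns (6, ())
        H1 returns ((6, ()), 5)
        H2 returns ((6, ()), 5)
        H3 returns ((6, ()), 5)
        H4 returns [((6, ()), 5)]
      branch[1] choose=6:
        H0 returns (11, ())
        H1 returns ((11, ()), 5)
        H2 returns ((11, ()), 5)
        H3 returns ((11, ()), 5)
        H4 returns [((11, ()), 5)]
      branch[2] choose=0:
        H0 returns (5, ())
        H1 returns ((5, ()), 5)
        H2 returns ((5, ()), 5)
        H3 returns ((5, ()), 5)
        H4 returns [((5, ()), 5)]
  branch[1] choose=3:
    choose[1, 6, 0] @ H4
      branch[0] choose=1:
        H0 returns (4, ())
        H1 returns ((4, ()), 5)
        H2 returns ((4, ()), 5)
        H3 returns ((4, ()), 5)
        H4 returns [((4, ()), 5)]
      branch[1] choose=6:
        H0 returns (9, ())
        H1 returns ((9, ()), 5)
        H2 returns ((9, ()), 5)
        H3 returns ((9, ()), 5)
        H4 returns [((9, ()), 5)]
      branch[2] choose=0:
        H0 returns (3, ())
        H1 returns ((3, ()), 5)
        H2 returns ((3, ()), 5)
        H3 returns ((3, ()), 5)
        H4 returns [((3, ()), 5)]
= [((6, ()), 5), ((11, ()), 5), ((5, ()), 5), ((4, ()), 5), ((9, ()), 5), ((3, ()), 5)]

Answer: 6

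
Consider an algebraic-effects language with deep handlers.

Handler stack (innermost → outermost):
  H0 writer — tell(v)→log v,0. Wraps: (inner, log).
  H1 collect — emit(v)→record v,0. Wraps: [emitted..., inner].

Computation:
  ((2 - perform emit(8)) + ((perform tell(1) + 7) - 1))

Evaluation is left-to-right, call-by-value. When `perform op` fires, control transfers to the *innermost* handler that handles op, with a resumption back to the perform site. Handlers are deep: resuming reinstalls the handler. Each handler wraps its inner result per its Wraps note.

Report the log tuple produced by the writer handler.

Evaluation trace:
emit(8) @ H1 ⇒ out+=8
tell(1) @ H0 ⇒ log+=1
H0 returns (8, (1))
H1 returns [8, (8, (1))]
= [8, (8, (1))]

Answer: (1)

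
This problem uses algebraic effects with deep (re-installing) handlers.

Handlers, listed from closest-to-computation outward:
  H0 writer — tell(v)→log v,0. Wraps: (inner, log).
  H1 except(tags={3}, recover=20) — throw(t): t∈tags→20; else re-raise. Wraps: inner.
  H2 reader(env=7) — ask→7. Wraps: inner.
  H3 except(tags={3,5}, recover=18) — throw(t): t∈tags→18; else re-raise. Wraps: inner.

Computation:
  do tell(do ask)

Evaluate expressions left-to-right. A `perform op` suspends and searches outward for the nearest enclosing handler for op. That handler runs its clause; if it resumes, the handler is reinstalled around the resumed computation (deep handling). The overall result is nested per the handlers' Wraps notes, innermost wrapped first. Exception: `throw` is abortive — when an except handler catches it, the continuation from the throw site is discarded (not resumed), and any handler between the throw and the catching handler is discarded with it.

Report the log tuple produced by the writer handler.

Answer: (7)

Step-by-step:
ask @ H2 ⇒ 7
tell(7) @ H0 ⇒ log+=7
H0 returns (0, (7))
H1 returns (0, (7))
H2 returns (0, (7))
H3 returns (0, (7))
= (0, (7))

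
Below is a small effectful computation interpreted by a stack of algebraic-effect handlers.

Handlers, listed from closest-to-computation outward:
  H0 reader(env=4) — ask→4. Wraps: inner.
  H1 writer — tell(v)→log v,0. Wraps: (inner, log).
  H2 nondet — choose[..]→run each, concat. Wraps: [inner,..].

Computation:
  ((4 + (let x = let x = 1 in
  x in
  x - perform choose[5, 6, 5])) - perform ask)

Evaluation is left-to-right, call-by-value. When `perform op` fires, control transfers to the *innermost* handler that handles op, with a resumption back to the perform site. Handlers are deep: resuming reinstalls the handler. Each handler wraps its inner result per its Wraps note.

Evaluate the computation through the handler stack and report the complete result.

Step-by-step:
choose[5, 6, 5] @ H2
  branch[0] choose=5:
    ask @ H0 ⇒ 4
    H0 returns -4
    H1 returns (-4, ())
    H2 returns [(-4, ())]
  branch[1] choose=6:
    ask @ H0 ⇒ 4
    H0 returns -5
    H1 returns (-5, ())
    H2 returns [(-5, ())]
  branch[2] choose=5:
    ask @ H0 ⇒ 4
    H0 returns -4
    H1 returns (-4, ())
    H2 returns [(-4, ())]
= [(-4, ()), (-5, ()), (-4, ())]

Answer: [(-4, ()), (-5, ()), (-4, ())]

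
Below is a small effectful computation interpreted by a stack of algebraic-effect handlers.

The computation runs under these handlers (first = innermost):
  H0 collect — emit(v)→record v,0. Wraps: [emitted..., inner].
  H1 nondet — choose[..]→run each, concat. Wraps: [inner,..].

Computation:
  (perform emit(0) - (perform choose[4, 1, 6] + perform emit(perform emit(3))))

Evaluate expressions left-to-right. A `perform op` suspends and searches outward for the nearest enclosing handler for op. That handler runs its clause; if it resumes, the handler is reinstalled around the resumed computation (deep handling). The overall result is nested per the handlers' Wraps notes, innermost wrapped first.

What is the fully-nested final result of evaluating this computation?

Answer: [[0, 3, 0, -4], [0, 3, 0, -1], [0, 3, 0, -6]]

Step-by-step:
emit(0) @ H0 ⇒ out+=0
choose[4, 1, 6] @ H1
  branch[0] choose=4:
    emit(3) @ H0 ⇒ out+=3
    emit(0) @ H0 ⇒ out+=0
    H0 returns [0, 3, 0, -4]
    H1 returns [[0, 3, 0, -4]]
  branch[1] choose=1:
    emit(3) @ H0 ⇒ out+=3
    emit(0) @ H0 ⇒ out+=0
    H0 returns [0, 3, 0, -1]
    H1 returns [[0, 3, 0, -1]]
  branch[2] choose=6:
    emit(3) @ H0 ⇒ out+=3
    emit(0) @ H0 ⇒ out+=0
    H0 returns [0, 3, 0, -6]
    H1 returns [[0, 3, 0, -6]]
= [[0, 3, 0, -4], [0, 3, 0, -1], [0, 3, 0, -6]]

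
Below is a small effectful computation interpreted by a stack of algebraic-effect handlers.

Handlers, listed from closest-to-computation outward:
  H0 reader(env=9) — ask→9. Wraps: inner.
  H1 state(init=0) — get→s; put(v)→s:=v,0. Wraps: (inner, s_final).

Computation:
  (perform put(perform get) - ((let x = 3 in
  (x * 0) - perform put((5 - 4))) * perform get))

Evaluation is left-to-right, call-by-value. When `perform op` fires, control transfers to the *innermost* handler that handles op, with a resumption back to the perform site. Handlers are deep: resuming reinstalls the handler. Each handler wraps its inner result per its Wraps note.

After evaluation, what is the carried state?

Answer: 1

Step-by-step:
get @ H1 ⇒ 0
put(0) @ H1 ⇒ s:=0
put(1) @ H1 ⇒ s:=1
get @ H1 ⇒ 1
H0 returns 0
H1 returns (0, 1)
= (0, 1)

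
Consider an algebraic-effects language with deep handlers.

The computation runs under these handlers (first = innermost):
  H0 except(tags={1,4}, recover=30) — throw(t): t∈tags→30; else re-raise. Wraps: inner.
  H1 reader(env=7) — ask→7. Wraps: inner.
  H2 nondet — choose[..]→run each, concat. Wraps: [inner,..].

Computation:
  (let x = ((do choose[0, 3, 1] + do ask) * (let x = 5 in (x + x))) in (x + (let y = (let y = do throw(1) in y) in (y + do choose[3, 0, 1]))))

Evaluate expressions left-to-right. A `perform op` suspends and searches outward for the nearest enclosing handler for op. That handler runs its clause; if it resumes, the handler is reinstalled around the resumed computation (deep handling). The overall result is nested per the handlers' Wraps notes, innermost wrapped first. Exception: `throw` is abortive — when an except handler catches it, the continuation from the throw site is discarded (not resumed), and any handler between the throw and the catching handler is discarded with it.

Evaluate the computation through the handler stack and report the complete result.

Answer: [30, 30, 30]

Working:
choose[0, 3, 1] @ H2
  branch[0] choose=0:
    ask @ H1 ⇒ 7
    throw(1) @ H0 caught ⇒ 30
    H1 returns 30
    H2 returns [30]
  branch[1] choose=3:
    ask @ H1 ⇒ 7
    throw(1) @ H0 caught ⇒ 30
    H1 returns 30
    H2 returns [30]
  branch[2] choose=1:
    ask @ H1 ⇒ 7
    throw(1) @ H0 caught ⇒ 30
    H1 returns 30
    H2 returns [30]
= [30, 30, 30]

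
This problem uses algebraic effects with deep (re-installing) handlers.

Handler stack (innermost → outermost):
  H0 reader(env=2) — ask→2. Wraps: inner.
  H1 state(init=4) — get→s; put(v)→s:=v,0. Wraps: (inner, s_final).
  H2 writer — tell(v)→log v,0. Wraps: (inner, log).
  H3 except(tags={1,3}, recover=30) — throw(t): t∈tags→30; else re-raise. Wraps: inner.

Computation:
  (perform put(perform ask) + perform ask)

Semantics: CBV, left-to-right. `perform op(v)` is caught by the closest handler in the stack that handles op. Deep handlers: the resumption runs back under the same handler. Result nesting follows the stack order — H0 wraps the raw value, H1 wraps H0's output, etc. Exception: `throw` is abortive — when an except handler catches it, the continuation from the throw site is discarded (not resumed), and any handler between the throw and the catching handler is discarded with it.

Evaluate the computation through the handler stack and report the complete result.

Step-by-step:
ask @ H0 ⇒ 2
put(2) @ H1 ⇒ s:=2
ask @ H0 ⇒ 2
H0 returns 2
H1 returns (2, 2)
H2 returns ((2, 2), ())
H3 returns ((2, 2), ())
= ((2, 2), ())

Answer: ((2, 2), ())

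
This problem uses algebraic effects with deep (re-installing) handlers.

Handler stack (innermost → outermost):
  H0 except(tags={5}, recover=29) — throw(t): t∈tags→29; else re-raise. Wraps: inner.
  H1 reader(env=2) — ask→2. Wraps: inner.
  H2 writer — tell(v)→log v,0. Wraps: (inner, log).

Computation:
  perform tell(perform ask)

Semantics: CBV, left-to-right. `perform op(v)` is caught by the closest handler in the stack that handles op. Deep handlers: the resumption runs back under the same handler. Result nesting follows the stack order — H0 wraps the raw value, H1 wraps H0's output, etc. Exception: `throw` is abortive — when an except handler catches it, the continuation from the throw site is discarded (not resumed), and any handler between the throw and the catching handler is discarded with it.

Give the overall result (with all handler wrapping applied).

Evaluation trace:
ask @ H1 ⇒ 2
tell(2) @ H2 ⇒ log+=2
H0 returns 0
H1 returns 0
H2 returns (0, (2))
= (0, (2))

Answer: (0, (2))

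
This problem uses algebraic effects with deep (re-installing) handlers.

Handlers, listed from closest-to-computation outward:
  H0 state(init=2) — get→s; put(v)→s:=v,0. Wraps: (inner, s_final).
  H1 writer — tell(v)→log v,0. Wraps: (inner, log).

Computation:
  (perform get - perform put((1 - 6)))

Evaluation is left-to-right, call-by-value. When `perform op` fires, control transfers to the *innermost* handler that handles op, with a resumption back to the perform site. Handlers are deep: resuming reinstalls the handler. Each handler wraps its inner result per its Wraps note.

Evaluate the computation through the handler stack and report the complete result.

Answer: ((2, -5), ())

Evaluation trace:
get @ H0 ⇒ 2
put(-5) @ H0 ⇒ s:=-5
H0 returns (2, -5)
H1 returns ((2, -5), ())
= ((2, -5), ())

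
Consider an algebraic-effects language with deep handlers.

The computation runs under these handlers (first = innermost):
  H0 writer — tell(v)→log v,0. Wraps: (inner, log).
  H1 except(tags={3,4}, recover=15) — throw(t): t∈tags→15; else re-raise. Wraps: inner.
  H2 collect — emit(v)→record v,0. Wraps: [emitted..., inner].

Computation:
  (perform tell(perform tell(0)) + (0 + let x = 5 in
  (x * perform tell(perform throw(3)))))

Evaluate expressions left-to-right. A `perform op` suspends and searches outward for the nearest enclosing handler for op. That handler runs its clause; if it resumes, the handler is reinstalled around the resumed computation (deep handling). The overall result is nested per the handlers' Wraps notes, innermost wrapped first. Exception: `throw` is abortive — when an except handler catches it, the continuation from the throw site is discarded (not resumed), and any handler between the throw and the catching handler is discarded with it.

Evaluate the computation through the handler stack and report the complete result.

Answer: [15]

Working:
tell(0) @ H0 ⇒ log+=0
tell(0) @ H0 ⇒ log+=0
throw(3) @ H1 caught ⇒ 15
H2 returns [15]
= [15]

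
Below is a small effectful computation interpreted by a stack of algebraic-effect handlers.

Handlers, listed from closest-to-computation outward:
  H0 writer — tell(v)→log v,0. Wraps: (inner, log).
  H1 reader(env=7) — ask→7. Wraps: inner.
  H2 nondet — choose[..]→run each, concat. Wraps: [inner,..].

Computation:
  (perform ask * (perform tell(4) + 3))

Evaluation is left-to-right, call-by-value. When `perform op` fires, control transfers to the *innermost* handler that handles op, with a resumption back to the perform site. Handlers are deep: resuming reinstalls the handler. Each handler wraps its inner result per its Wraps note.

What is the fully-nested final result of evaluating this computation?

Answer: [(21, (4))]

Working:
ask @ H1 ⇒ 7
tell(4) @ H0 ⇒ log+=4
H0 returns (21, (4))
H1 returns (21, (4))
H2 returns [(21, (4))]
= [(21, (4))]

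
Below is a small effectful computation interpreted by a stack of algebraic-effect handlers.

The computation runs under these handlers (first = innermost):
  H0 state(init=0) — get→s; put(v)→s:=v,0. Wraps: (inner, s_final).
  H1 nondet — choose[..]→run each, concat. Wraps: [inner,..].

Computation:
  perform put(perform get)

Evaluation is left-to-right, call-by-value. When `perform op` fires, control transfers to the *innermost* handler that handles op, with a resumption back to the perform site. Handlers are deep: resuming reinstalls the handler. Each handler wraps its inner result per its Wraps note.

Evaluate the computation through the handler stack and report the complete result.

Answer: [(0, 0)]

Evaluation trace:
get @ H0 ⇒ 0
put(0) @ H0 ⇒ s:=0
H0 returns (0, 0)
H1 returns [(0, 0)]
= [(0, 0)]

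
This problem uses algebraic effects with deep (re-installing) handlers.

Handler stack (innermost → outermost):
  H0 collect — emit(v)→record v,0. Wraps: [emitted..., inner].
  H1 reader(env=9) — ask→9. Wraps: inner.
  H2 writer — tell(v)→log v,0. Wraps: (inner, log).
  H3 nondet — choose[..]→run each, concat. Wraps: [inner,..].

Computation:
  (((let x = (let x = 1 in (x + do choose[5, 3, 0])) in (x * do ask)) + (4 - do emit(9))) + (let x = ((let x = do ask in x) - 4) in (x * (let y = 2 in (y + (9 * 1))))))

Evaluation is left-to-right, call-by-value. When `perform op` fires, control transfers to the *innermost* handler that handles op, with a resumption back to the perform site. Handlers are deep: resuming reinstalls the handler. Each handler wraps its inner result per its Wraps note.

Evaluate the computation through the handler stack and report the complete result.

Evaluation trace:
choose[5, 3, 0] @ H3
  branch[0] choose=5:
    ask @ H1 ⇒ 9
    emit(9) @ H0 ⇒ out+=9
    ask @ H1 ⇒ 9
    H0 returns [9, 113]
    H1 returns [9, 113]
    H2 returns ([9, 113], ())
    H3 returns [([9, 113], ())]
  branch[1] choose=3:
    ask @ H1 ⇒ 9
    emit(9) @ H0 ⇒ out+=9
    ask @ H1 ⇒ 9
    H0 returns [9, 95]
    H1 returns [9, 95]
    H2 returns ([9, 95], ())
    H3 returns [([9, 95], ())]
  branch[2] choose=0:
    ask @ H1 ⇒ 9
    emit(9) @ H0 ⇒ out+=9
    ask @ H1 ⇒ 9
    H0 returns [9, 68]
    H1 returns [9, 68]
    H2 returns ([9, 68], ())
    H3 returns [([9, 68], ())]
= [([9, 113], ()), ([9, 95], ()), ([9, 68], ())]

Answer: [([9, 113], ()), ([9, 95], ()), ([9, 68], ())]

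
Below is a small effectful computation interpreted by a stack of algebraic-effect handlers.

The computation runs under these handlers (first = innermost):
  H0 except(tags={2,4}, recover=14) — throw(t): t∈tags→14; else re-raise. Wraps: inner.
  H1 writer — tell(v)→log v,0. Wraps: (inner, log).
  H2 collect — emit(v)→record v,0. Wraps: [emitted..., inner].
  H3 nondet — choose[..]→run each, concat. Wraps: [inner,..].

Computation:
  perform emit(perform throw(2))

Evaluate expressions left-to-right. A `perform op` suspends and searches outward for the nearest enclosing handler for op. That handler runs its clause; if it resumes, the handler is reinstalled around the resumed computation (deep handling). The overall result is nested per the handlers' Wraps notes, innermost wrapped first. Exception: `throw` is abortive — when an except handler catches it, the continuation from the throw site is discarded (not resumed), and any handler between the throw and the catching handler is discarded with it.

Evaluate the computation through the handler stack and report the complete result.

Step-by-step:
throw(2) @ H0 caught ⇒ 14
H1 returns (14, ())
H2 returns [(14, ())]
H3 returns [[(14, ())]]
= [[(14, ())]]

Answer: [[(14, ())]]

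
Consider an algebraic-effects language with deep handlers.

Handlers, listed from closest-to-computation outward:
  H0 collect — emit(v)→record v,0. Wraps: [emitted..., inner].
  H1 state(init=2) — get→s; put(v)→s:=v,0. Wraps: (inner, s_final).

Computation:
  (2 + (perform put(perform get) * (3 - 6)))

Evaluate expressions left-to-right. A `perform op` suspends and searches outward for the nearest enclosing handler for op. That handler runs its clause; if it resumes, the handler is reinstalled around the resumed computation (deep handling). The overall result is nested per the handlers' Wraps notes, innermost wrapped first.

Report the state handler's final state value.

Working:
get @ H1 ⇒ 2
put(2) @ H1 ⇒ s:=2
H0 returns [2]
H1 returns ([2], 2)
= ([2], 2)

Answer: 2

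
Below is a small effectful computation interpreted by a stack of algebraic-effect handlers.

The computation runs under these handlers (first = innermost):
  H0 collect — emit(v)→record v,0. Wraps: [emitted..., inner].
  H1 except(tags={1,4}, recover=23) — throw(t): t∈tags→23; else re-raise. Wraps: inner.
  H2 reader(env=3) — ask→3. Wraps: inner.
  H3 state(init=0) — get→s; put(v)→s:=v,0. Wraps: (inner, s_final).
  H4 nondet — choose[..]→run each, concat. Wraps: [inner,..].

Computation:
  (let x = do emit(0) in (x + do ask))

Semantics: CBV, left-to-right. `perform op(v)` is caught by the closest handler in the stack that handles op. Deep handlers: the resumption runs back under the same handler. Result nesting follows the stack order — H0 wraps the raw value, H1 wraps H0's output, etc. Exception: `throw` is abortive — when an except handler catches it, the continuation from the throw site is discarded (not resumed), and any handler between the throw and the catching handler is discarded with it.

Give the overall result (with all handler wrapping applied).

Answer: [([0, 3], 0)]

Working:
emit(0) @ H0 ⇒ out+=0
ask @ H2 ⇒ 3
H0 returns [0, 3]
H1 returns [0, 3]
H2 returns [0, 3]
H3 returns ([0, 3], 0)
H4 returns [([0, 3], 0)]
= [([0, 3], 0)]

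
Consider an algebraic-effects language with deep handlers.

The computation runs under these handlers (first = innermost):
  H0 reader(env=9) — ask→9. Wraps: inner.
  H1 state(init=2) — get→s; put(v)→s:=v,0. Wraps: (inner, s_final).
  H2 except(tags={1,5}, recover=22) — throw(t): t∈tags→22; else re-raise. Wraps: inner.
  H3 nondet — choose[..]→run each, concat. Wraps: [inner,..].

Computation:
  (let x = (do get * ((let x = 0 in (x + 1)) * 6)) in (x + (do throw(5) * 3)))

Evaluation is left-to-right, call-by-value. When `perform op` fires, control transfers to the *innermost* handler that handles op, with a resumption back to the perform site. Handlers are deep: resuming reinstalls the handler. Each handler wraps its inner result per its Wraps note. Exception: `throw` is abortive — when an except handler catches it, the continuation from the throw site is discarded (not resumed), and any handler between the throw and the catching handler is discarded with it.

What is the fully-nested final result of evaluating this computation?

Answer: [22]

Evaluation trace:
get @ H1 ⇒ 2
throw(5) @ H2 caught ⇒ 22
H3 returns [22]
= [22]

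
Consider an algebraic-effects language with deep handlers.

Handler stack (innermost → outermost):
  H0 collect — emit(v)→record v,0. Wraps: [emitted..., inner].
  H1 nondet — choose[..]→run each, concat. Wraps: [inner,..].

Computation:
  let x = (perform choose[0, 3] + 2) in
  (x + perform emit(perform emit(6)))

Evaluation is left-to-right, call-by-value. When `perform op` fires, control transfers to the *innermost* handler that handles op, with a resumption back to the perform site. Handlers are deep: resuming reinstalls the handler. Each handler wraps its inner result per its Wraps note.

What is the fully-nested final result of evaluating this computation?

Answer: [[6, 0, 2], [6, 0, 5]]

Working:
choose[0, 3] @ H1
  branch[0] choose=0:
    emit(6) @ H0 ⇒ out+=6
    emit(0) @ H0 ⇒ out+=0
    H0 returns [6, 0, 2]
    H1 returns [[6, 0, 2]]
  branch[1] choose=3:
    emit(6) @ H0 ⇒ out+=6
    emit(0) @ H0 ⇒ out+=0
    H0 returns [6, 0, 5]
    H1 returns [[6, 0, 5]]
= [[6, 0, 2], [6, 0, 5]]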